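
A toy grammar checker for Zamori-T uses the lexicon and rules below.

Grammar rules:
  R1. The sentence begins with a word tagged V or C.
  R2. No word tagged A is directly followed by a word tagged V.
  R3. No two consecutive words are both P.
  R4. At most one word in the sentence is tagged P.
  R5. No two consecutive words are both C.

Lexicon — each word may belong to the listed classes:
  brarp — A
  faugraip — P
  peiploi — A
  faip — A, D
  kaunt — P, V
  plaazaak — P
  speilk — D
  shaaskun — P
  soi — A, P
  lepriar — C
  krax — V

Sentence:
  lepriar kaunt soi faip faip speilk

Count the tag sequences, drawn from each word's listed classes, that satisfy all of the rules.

12

Candidates per position — 1:lepriar {C}; 2:kaunt {P,V}; 3:soi {A,P}; 4:faip {A,D}; 5:faip {A,D}; 6:speilk {D}.
There are 16 candidate sequences in total.
Checking each against the rules leaves 12 sequences.
Count = 12.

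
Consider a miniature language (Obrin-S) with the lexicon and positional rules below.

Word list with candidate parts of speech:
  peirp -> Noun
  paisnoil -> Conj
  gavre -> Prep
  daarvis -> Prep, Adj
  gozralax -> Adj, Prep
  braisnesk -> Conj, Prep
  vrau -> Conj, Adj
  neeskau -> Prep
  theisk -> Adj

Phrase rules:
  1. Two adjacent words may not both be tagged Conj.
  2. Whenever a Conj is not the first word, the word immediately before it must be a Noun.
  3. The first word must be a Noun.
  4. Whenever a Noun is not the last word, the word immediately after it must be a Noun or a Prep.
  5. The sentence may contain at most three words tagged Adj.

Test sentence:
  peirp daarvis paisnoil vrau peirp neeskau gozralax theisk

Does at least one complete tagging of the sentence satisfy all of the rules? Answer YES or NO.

Candidates per position — 1:peirp {Noun}; 2:daarvis {Prep,Adj}; 3:paisnoil {Conj}; 4:vrau {Conj,Adj}; 5:peirp {Noun}; 6:neeskau {Prep}; 7:gozralax {Adj,Prep}; 8:theisk {Adj}.
Rule 2 cannot be satisfied by any choice of tags from the lexicon.
So there is no consistent tagging.

NO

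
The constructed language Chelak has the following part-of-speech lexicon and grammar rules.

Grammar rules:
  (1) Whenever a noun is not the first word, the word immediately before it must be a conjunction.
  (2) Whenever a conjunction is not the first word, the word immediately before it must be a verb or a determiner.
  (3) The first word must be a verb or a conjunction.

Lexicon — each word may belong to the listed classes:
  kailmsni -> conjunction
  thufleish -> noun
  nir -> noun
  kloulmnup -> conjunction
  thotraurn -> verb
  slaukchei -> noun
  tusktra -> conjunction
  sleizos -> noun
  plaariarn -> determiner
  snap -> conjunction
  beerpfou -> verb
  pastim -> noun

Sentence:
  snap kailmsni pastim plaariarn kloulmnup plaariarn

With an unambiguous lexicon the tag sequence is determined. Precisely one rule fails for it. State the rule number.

Fixed tagging: conjunction conjunction noun determiner conjunction determiner.
Applying the rules: R1 ok, R2 fails, R3 ok.
Only rule 2 fails.

2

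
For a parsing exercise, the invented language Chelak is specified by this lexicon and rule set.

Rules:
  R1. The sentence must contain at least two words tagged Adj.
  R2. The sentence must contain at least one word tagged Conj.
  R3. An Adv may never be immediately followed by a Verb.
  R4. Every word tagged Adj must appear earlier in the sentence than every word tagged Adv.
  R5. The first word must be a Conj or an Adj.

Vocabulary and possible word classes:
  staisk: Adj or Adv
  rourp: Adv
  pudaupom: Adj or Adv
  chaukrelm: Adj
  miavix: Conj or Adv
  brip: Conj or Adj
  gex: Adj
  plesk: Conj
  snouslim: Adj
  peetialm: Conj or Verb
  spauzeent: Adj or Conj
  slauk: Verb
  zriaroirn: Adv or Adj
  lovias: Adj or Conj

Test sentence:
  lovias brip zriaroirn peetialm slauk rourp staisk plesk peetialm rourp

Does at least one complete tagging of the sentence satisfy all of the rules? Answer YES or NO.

Candidates per position — 1:lovias {Adj,Conj}; 2:brip {Conj,Adj}; 3:zriaroirn {Adv,Adj}; 4:peetialm {Conj,Verb}; 5:slauk {Verb}; 6:rourp {Adv}; 7:staisk {Adj,Adv}; 8:plesk {Conj}; 9:peetialm {Conj,Verb}; 10:rourp {Adv}.
One satisfying assignment: Adj Conj Adj Verb Verb Adv Adv Conj Verb Adv.
Verifying each rule — rule 1 holds; rule 2 holds; rule 3 holds; rule 4 holds; rule 5 holds.

YES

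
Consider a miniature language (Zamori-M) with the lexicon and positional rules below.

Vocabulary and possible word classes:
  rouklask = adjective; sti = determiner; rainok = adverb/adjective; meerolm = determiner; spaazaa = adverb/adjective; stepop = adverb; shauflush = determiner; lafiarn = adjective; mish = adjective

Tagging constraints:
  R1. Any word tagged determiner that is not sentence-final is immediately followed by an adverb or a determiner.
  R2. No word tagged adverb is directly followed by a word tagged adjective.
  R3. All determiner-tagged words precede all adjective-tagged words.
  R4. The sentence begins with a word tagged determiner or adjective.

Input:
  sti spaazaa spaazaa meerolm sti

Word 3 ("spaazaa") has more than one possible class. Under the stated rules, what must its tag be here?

Candidates per position — 1:sti {determiner}; 2:spaazaa {adverb,adjective}; 3:spaazaa {adverb,adjective}; 4:meerolm {determiner}; 5:sti {determiner}.
If word 2 were adjective, no tagging could satisfy rule 1; so word 2 is adverb.
If word 3 were adjective, no tagging could satisfy rule 2; so word 3 is adverb.
The unique satisfying tagging is: determiner adverb adverb determiner determiner.
Checking: rule 1 holds; rule 2 holds; rule 3 holds; rule 4 holds.

adverb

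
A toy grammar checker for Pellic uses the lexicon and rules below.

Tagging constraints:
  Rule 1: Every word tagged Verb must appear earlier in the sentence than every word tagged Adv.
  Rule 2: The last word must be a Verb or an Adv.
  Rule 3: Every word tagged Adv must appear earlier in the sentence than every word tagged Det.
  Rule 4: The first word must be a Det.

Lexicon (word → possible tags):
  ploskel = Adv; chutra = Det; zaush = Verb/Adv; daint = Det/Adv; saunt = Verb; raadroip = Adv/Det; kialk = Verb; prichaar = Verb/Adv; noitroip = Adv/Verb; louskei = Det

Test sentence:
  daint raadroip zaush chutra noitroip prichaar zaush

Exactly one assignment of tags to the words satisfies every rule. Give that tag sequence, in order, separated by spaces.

Candidates per position — 1:daint {Det,Adv}; 2:raadroip {Adv,Det}; 3:zaush {Verb,Adv}; 4:chutra {Det}; 5:noitroip {Adv,Verb}; 6:prichaar {Verb,Adv}; 7:zaush {Verb,Adv}.
Position 1: Adv is ruled out by rule 4; that leaves Det.
Position 2: Adv is ruled out by rule 3; that leaves Det.
Position 3: Adv is ruled out by rule 3; that leaves Verb.
Position 5: Adv is ruled out by rule 3; that leaves Verb.
Position 6: Adv is ruled out by rule 3; that leaves Verb.
Position 7: Adv is ruled out by rule 3; that leaves Verb.
The unique satisfying tagging is: Det Det Verb Det Verb Verb Verb.
Verifying each rule — rule 1 ✓; rule 2 ✓; rule 3 ✓; rule 4 ✓.

Det Det Verb Det Verb Verb Verb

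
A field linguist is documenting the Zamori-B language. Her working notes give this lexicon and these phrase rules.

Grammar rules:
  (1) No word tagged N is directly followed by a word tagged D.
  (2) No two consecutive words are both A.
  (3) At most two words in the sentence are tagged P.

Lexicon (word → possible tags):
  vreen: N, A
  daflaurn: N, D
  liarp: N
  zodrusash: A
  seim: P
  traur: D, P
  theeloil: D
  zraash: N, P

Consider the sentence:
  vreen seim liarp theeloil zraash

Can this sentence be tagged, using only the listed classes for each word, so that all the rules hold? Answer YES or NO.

NO

Candidates per position — 1:vreen {N,A}; 2:seim {P}; 3:liarp {N}; 4:theeloil {D}; 5:zraash {N,P}.
Rule 1 cannot be satisfied by any choice of tags from the lexicon.
So there is no consistent tagging.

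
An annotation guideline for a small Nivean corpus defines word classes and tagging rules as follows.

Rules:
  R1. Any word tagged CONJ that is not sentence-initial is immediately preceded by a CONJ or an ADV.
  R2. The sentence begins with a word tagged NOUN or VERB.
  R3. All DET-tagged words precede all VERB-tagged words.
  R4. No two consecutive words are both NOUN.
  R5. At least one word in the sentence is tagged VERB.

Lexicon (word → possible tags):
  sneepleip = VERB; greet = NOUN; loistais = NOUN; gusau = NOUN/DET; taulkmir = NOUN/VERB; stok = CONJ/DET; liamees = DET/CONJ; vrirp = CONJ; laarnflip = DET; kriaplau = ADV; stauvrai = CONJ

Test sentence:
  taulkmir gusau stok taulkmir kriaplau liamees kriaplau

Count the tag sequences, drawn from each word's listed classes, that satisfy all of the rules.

1

Candidates per position — 1:taulkmir {NOUN,VERB}; 2:gusau {NOUN,DET}; 3:stok {CONJ,DET}; 4:taulkmir {NOUN,VERB}; 5:kriaplau {ADV}; 6:liamees {DET,CONJ}; 7:kriaplau {ADV}.
There are 32 candidate sequences in total.
The sequences that satisfy every rule: NOUN DET DET VERB ADV CONJ ADV.
Count = 1.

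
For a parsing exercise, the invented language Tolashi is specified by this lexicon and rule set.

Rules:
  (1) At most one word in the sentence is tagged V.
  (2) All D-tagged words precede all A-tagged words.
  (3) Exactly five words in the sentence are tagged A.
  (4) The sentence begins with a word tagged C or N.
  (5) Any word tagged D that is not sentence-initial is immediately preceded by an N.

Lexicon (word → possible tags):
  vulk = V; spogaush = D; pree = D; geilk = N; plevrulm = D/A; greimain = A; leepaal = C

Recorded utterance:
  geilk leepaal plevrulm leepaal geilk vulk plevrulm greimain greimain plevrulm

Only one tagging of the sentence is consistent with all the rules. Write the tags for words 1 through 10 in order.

N C A C N V A A A A

Candidates per position — 1:geilk {N}; 2:leepaal {C}; 3:plevrulm {D,A}; 4:leepaal {C}; 5:geilk {N}; 6:vulk {V}; 7:plevrulm {D,A}; 8:greimain {A}; 9:greimain {A}; 10:plevrulm {D,A}.
Position 3: tagging it D would leave rule 3 unsatisfiable, so it must be A.
Position 7: tagging it D would leave rule 2 unsatisfiable, so it must be A.
Position 10: tagging it D would leave rule 2 unsatisfiable, so it must be A.
The unique satisfying tagging is: N C A C N V A A A A.
Rule-by-rule: rule 1 ok; rule 2 ok; rule 3 ok; rule 4 ok; rule 5 ok.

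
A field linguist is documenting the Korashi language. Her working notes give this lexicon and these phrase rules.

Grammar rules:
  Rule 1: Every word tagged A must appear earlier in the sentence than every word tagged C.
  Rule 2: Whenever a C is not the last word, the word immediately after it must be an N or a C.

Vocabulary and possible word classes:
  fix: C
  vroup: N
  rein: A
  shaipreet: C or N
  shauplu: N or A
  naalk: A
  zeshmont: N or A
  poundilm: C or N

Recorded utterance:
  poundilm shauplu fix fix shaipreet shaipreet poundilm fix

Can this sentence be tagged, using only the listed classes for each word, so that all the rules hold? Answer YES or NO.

Candidates per position — 1:poundilm {C,N}; 2:shauplu {N,A}; 3:fix {C}; 4:fix {C}; 5:shaipreet {C,N}; 6:shaipreet {C,N}; 7:poundilm {C,N}; 8:fix {C}.
One satisfying assignment: N N C C C C N C.
Checking: rule 1 ✓; rule 2 ✓.

YES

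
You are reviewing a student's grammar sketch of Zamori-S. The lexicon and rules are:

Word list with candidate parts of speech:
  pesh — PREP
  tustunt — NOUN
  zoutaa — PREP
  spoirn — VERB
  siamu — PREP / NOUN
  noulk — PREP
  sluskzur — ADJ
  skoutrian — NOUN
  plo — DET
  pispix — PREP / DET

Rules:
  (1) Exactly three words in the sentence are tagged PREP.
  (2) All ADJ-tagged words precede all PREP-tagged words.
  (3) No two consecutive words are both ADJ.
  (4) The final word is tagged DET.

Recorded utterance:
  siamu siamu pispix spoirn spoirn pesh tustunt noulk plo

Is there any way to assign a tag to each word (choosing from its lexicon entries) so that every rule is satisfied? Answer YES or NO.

Candidates per position — 1:siamu {PREP,NOUN}; 2:siamu {PREP,NOUN}; 3:pispix {PREP,DET}; 4:spoirn {VERB}; 5:spoirn {VERB}; 6:pesh {PREP}; 7:tustunt {NOUN}; 8:noulk {PREP}; 9:plo {DET}.
One satisfying assignment: NOUN PREP DET VERB VERB PREP NOUN PREP DET.
Checking: rule 1 satisfied; rule 2 satisfied; rule 3 satisfied; rule 4 satisfied.

YES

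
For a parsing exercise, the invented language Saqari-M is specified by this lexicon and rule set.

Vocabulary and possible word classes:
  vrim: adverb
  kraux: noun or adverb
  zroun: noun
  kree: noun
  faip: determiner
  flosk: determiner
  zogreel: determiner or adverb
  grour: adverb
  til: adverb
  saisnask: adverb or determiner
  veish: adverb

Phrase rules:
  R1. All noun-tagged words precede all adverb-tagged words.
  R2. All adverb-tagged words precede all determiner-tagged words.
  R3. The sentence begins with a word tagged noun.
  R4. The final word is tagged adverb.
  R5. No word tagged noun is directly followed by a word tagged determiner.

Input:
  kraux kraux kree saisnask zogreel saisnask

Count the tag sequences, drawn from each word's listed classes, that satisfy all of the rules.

Candidates per position — 1:kraux {noun,adverb}; 2:kraux {noun,adverb}; 3:kree {noun}; 4:saisnask {adverb,determiner}; 5:zogreel {determiner,adverb}; 6:saisnask {adverb,determiner}.
There are 32 candidate sequences in total.
The sequences that satisfy every rule: noun noun noun adverb adverb adverb.
Count = 1.

1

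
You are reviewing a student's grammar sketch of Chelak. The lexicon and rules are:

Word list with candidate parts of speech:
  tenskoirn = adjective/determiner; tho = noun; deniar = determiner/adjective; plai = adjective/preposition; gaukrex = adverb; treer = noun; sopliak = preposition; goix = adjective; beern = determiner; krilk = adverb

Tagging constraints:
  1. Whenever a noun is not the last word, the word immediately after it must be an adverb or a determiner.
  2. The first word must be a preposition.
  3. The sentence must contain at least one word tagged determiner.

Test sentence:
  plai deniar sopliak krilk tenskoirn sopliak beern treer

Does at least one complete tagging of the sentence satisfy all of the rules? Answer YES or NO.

Candidates per position — 1:plai {adjective,preposition}; 2:deniar {determiner,adjective}; 3:sopliak {preposition}; 4:krilk {adverb}; 5:tenskoirn {adjective,determiner}; 6:sopliak {preposition}; 7:beern {determiner}; 8:treer {noun}.
One satisfying assignment: preposition determiner preposition adverb adjective preposition determiner noun.
Check: rule 1 ✓; rule 2 ✓; rule 3 ✓.

YES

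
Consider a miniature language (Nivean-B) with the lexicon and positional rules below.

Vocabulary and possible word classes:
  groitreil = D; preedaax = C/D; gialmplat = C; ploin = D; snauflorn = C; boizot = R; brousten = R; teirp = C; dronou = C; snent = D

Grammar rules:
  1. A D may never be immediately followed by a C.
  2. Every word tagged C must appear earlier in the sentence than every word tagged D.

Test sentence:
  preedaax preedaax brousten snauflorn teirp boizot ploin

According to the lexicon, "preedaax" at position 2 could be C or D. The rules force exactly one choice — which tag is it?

Candidates per position — 1:preedaax {C,D}; 2:preedaax {C,D}; 3:brousten {R}; 4:snauflorn {C}; 5:teirp {C}; 6:boizot {R}; 7:ploin {D}.
Position 1: D is ruled out by rule 2; that leaves C.
Position 2: D is ruled out by rule 2; that leaves C.
The only consistent sequence is: C C R C C R D.
Verifying each rule — rule 1 satisfied; rule 2 satisfied.

C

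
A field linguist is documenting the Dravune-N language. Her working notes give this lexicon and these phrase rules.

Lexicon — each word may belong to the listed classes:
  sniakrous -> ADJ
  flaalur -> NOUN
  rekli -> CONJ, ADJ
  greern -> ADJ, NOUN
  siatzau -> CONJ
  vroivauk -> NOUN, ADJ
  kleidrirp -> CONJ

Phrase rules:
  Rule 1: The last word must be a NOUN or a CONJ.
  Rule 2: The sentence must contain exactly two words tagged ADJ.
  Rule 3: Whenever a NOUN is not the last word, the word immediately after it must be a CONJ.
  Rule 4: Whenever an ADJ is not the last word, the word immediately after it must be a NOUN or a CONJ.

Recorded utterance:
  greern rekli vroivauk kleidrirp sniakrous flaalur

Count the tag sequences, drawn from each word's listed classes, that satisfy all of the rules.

2

Candidates per position — 1:greern {ADJ,NOUN}; 2:rekli {CONJ,ADJ}; 3:vroivauk {NOUN,ADJ}; 4:kleidrirp {CONJ}; 5:sniakrous {ADJ}; 6:flaalur {NOUN}.
There are 8 candidate sequences in total.
The sequences that satisfy every rule: ADJ CONJ NOUN CONJ ADJ NOUN; NOUN CONJ ADJ CONJ ADJ NOUN.
Count = 2.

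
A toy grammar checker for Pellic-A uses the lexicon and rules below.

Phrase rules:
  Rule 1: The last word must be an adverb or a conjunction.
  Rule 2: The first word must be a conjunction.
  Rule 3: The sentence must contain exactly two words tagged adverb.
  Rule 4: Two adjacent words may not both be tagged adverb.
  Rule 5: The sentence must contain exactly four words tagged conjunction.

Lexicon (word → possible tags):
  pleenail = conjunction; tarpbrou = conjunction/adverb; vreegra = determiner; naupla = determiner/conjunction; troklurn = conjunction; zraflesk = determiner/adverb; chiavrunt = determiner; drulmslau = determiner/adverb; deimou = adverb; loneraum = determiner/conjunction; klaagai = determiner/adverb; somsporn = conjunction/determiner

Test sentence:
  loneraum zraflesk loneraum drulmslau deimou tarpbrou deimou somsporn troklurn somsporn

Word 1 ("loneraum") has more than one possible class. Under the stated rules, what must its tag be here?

Candidates per position — 1:loneraum {determiner,conjunction}; 2:zraflesk {determiner,adverb}; 3:loneraum {determiner,conjunction}; 4:drulmslau {determiner,adverb}; 5:deimou {adverb}; 6:tarpbrou {conjunction,adverb}; 7:deimou {adverb}; 8:somsporn {conjunction,determiner}; 9:troklurn {conjunction}; 10:somsporn {conjunction,determiner}.
Position 1: determiner is ruled out by rule 2; that leaves conjunction.
Position 2: adverb is ruled out by rule 3; that leaves determiner.
Position 4: adverb is ruled out by rule 3; that leaves determiner.
Position 6: adverb is ruled out by rule 3; that leaves conjunction.
Position 10: determiner is ruled out by rule 1; that leaves conjunction.
Position 3: conjunction is ruled out by rule 5; that leaves determiner.
Position 8: conjunction is ruled out by rule 5; that leaves determiner.
The only consistent sequence is: conjunction determiner determiner determiner adverb conjunction adverb determiner conjunction conjunction.
Rule-by-rule: rule 1 ok; rule 2 ok; rule 3 ok; rule 4 ok; rule 5 ok.

conjunction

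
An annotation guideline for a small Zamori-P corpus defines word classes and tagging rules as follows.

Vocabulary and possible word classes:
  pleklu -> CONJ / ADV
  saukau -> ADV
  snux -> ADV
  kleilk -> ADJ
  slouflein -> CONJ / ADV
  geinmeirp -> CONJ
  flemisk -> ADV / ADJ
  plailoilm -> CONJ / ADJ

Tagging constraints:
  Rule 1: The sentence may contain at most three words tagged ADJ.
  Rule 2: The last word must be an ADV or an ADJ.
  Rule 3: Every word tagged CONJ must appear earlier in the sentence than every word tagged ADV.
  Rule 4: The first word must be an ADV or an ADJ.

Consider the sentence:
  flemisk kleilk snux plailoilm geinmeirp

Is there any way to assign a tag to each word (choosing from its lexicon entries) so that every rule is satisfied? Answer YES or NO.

NO

Candidates per position — 1:flemisk {ADV,ADJ}; 2:kleilk {ADJ}; 3:snux {ADV}; 4:plailoilm {CONJ,ADJ}; 5:geinmeirp {CONJ}.
Rule 2 cannot be satisfied by any choice of tags from the lexicon.
So there is no consistent tagging.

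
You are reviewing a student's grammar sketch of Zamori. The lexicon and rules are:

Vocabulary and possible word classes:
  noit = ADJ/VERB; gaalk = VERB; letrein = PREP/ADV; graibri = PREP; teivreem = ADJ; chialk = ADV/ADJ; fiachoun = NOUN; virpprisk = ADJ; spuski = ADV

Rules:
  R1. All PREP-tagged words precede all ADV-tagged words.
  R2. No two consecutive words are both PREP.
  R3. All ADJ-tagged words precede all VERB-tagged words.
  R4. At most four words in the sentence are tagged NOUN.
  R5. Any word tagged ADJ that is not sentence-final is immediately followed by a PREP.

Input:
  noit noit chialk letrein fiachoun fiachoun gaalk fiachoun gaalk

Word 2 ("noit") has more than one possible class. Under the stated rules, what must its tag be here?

Candidates per position — 1:noit {ADJ,VERB}; 2:noit {ADJ,VERB}; 3:chialk {ADV,ADJ}; 4:letrein {PREP,ADV}; 5:fiachoun {NOUN}; 6:fiachoun {NOUN}; 7:gaalk {VERB}; 8:fiachoun {NOUN}; 9:gaalk {VERB}.
Word 1 cannot be ADJ — rule 5 would then fail for every completion. It is VERB.
Word 2 cannot be ADJ — rule 3 would then fail for every completion. It is VERB.
Word 3 cannot be ADJ — rule 3 would then fail for every completion. It is ADV.
Word 4 cannot be PREP — rule 1 would then fail for every completion. It is ADV.
The only consistent sequence is: VERB VERB ADV ADV NOUN NOUN VERB NOUN VERB.
Check: rule 1 ok; rule 2 ok; rule 3 ok; rule 4 ok; rule 5 ok.

VERB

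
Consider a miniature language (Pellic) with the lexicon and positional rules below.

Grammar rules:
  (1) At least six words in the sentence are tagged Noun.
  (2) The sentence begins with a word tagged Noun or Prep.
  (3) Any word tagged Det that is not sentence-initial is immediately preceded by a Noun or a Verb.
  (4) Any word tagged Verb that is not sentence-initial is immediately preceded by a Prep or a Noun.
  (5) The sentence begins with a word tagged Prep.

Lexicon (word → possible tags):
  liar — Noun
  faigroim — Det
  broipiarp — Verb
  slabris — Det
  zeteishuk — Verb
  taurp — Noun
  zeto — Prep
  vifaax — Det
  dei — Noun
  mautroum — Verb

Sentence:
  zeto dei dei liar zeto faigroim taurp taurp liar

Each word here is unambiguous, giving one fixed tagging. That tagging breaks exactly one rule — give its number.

3

Fixed tagging: Prep Noun Noun Noun Prep Det Noun Noun Noun.
Applying the rules: R1 ✓, R2 ✓, R3 ✗, R4 ✓, R5 ✓.
Only rule 3 fails.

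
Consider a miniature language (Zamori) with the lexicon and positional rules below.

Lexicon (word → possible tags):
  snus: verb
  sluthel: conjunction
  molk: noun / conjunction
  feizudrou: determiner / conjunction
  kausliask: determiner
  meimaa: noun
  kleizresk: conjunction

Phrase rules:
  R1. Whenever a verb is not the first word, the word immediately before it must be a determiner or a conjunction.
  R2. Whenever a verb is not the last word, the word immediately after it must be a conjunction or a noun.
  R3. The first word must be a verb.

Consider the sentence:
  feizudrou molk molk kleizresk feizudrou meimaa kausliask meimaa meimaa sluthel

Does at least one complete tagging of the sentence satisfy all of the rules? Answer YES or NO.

NO

Candidates per position — 1:feizudrou {determiner,conjunction}; 2:molk {noun,conjunction}; 3:molk {noun,conjunction}; 4:kleizresk {conjunction}; 5:feizudrou {determiner,conjunction}; 6:meimaa {noun}; 7:kausliask {determiner}; 8:meimaa {noun}; 9:meimaa {noun}; 10:sluthel {conjunction}.
Rule 3 cannot be satisfied by any choice of tags from the lexicon.
So there is no consistent tagging.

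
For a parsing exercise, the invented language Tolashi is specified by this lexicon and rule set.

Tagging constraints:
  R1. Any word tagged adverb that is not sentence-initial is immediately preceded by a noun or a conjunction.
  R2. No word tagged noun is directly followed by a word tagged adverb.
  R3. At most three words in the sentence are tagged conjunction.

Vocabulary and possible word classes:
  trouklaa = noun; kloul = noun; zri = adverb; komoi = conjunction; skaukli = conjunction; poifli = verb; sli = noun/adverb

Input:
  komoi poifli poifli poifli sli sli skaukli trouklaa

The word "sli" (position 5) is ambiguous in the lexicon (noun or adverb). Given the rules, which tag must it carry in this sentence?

Candidates per position — 1:komoi {conjunction}; 2:poifli {verb}; 3:poifli {verb}; 4:poifli {verb}; 5:sli {noun,adverb}; 6:sli {noun,adverb}; 7:skaukli {conjunction}; 8:trouklaa {noun}.
Word 5 cannot be adverb — rule 1 would then fail for every completion. It is noun.
Word 6 cannot be adverb — rule 2 would then fail for every completion. It is noun.
The only consistent sequence is: conjunction verb verb verb noun noun conjunction noun.
Checking: rule 1 holds; rule 2 holds; rule 3 holds.

noun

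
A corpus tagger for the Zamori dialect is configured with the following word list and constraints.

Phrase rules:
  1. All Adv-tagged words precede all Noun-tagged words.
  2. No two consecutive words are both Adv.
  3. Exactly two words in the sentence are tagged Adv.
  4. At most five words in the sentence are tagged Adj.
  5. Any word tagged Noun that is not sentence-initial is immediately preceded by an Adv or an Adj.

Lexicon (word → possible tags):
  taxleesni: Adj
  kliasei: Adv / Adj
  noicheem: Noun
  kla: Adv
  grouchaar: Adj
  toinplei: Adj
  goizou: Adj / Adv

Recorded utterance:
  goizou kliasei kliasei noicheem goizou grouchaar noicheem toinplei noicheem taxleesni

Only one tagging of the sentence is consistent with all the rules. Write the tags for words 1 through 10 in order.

Adv Adj Adv Noun Adj Adj Noun Adj Noun Adj

Candidates per position — 1:goizou {Adj,Adv}; 2:kliasei {Adv,Adj}; 3:kliasei {Adv,Adj}; 4:noicheem {Noun}; 5:goizou {Adj,Adv}; 6:grouchaar {Adj}; 7:noicheem {Noun}; 8:toinplei {Adj}; 9:noicheem {Noun}; 10:taxleesni {Adj}.
Position 5: Adv is ruled out by rule 1; that leaves Adj.
The remaining ambiguous positions (1, 2, 3) are resolved jointly — only one combination satisfies every rule.
That leaves exactly one tagging: Adv Adj Adv Noun Adj Adj Noun Adj Noun Adj.
Check: rule 1 ok; rule 2 ok; rule 3 ok; rule 4 ok; rule 5 ok.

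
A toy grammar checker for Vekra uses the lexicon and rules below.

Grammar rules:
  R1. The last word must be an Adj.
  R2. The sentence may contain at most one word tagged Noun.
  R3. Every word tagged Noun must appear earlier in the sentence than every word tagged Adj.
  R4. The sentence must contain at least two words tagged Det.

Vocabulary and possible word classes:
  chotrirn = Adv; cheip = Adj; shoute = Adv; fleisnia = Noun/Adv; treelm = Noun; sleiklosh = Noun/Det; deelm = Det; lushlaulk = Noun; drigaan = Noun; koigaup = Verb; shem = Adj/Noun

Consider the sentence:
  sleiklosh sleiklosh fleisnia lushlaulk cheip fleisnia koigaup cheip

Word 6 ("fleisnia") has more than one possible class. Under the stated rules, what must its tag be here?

Adv

Candidates per position — 1:sleiklosh {Noun,Det}; 2:sleiklosh {Noun,Det}; 3:fleisnia {Noun,Adv}; 4:lushlaulk {Noun}; 5:cheip {Adj}; 6:fleisnia {Noun,Adv}; 7:koigaup {Verb}; 8:cheip {Adj}.
At position 1, choosing Noun makes rule 2 impossible to satisfy; hence Det.
At position 2, choosing Noun makes rule 2 impossible to satisfy; hence Det.
At position 3, choosing Noun makes rule 2 impossible to satisfy; hence Adv.
At position 6, choosing Noun makes rule 2 impossible to satisfy; hence Adv.
The unique satisfying tagging is: Det Det Adv Noun Adj Adv Verb Adj.
Verifying each rule — rule 1 satisfied; rule 2 satisfied; rule 3 satisfied; rule 4 satisfied.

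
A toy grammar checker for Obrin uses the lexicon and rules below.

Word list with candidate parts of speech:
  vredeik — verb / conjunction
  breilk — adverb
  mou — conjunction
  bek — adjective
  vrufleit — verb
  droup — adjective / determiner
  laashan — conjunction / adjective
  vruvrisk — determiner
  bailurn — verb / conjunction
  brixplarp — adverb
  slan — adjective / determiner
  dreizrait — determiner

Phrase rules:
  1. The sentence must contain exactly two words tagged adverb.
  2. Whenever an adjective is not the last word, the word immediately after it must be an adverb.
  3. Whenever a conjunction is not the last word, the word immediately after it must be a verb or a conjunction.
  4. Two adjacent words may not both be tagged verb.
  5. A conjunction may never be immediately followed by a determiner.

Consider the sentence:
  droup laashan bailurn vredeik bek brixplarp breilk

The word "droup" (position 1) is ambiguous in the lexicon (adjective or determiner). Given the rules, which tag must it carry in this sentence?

Candidates per position — 1:droup {adjective,determiner}; 2:laashan {conjunction,adjective}; 3:bailurn {verb,conjunction}; 4:vredeik {verb,conjunction}; 5:bek {adjective}; 6:brixplarp {adverb}; 7:breilk {adverb}.
Position 1: adjective is ruled out by rule 2; that leaves determiner.
Position 2: adjective is ruled out by rule 2; that leaves conjunction.
Position 4: conjunction is ruled out by rule 3; that leaves verb.
Position 3: verb is ruled out by rule 4; that leaves conjunction.
So the tagging must be: determiner conjunction conjunction verb adjective adverb adverb.
Check: rule 1 ok; rule 2 ok; rule 3 ok; rule 4 ok; rule 5 ok.

determiner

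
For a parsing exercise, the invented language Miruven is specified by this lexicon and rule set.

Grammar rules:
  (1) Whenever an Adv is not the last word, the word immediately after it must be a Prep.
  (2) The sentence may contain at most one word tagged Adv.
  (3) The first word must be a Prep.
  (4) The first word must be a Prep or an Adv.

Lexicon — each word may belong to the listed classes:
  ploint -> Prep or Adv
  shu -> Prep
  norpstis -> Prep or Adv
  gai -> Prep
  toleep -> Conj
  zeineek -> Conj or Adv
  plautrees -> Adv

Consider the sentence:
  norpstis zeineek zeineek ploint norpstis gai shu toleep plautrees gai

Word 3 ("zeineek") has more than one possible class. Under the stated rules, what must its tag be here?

Candidates per position — 1:norpstis {Prep,Adv}; 2:zeineek {Conj,Adv}; 3:zeineek {Conj,Adv}; 4:ploint {Prep,Adv}; 5:norpstis {Prep,Adv}; 6:gai {Prep}; 7:shu {Prep}; 8:toleep {Conj}; 9:plautrees {Adv}; 10:gai {Prep}.
Word 1 cannot be Adv — rule 1 would then fail for every completion. It is Prep.
Word 2 cannot be Adv — rule 1 would then fail for every completion. It is Conj.
Word 3 cannot be Adv — rule 2 would then fail for every completion. It is Conj.
Word 4 cannot be Adv — rule 2 would then fail for every completion. It is Prep.
Word 5 cannot be Adv — rule 2 would then fail for every completion. It is Prep.
The unique satisfying tagging is: Prep Conj Conj Prep Prep Prep Prep Conj Adv Prep.
Check: rule 1 holds; rule 2 holds; rule 3 holds; rule 4 holds.

Conj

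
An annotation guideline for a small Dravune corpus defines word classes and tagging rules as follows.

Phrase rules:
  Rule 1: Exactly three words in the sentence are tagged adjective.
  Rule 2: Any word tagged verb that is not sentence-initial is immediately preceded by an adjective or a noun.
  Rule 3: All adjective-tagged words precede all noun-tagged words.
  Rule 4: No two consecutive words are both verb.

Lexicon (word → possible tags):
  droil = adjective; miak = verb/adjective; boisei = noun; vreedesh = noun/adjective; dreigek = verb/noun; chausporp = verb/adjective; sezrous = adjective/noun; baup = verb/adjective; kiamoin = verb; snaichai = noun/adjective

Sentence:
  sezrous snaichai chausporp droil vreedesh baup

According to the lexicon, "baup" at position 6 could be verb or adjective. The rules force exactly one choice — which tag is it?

Candidates per position — 1:sezrous {adjective,noun}; 2:snaichai {noun,adjective}; 3:chausporp {verb,adjective}; 4:droil {adjective}; 5:vreedesh {noun,adjective}; 6:baup {verb,adjective}.
Position 1: tagging it noun would leave rule 3 unsatisfiable, so it must be adjective.
Position 2: tagging it noun would leave rule 3 unsatisfiable, so it must be adjective.
Position 3: tagging it adjective would leave rule 1 unsatisfiable, so it must be verb.
Position 5: tagging it adjective would leave rule 1 unsatisfiable, so it must be noun.
Position 6: tagging it adjective would leave rule 1 unsatisfiable, so it must be verb.
So the tagging must be: adjective adjective verb adjective noun verb.
Checking: rule 1 ✓; rule 2 ✓; rule 3 ✓; rule 4 ✓.

verb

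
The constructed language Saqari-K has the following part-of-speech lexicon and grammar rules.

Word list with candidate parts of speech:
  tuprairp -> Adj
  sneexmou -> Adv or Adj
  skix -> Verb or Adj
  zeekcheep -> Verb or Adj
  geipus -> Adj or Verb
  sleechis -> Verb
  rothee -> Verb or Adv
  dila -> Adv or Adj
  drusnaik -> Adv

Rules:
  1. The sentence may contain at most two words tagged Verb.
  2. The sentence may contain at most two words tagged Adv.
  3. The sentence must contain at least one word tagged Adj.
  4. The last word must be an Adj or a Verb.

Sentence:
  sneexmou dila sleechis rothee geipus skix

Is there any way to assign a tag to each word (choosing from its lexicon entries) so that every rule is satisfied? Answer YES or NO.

Candidates per position — 1:sneexmou {Adv,Adj}; 2:dila {Adv,Adj}; 3:sleechis {Verb}; 4:rothee {Verb,Adv}; 5:geipus {Adj,Verb}; 6:skix {Verb,Adj}.
One satisfying assignment: Adj Adj Verb Verb Adj Adj.
Rule-by-rule: rule 1 ✓; rule 2 ✓; rule 3 ✓; rule 4 ✓.

YES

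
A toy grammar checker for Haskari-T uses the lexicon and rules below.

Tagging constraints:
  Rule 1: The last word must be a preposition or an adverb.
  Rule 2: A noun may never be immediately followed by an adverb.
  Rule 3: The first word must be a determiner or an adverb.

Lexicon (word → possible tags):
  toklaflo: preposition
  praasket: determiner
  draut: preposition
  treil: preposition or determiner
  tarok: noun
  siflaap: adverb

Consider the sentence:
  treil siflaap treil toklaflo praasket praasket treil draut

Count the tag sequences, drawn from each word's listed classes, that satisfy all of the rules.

4

Candidates per position — 1:treil {preposition,determiner}; 2:siflaap {adverb}; 3:treil {preposition,determiner}; 4:toklaflo {preposition}; 5:praasket {determiner}; 6:praasket {determiner}; 7:treil {preposition,determiner}; 8:draut {preposition}.
There are 8 candidate sequences in total.
The sequences that satisfy every rule: determiner adverb preposition preposition determiner determiner preposition preposition; determiner adverb preposition preposition determiner determiner determiner preposition; determiner adverb determiner preposition determiner determiner preposition preposition; determiner adverb determiner preposition determiner determiner determiner preposition.
Count = 4.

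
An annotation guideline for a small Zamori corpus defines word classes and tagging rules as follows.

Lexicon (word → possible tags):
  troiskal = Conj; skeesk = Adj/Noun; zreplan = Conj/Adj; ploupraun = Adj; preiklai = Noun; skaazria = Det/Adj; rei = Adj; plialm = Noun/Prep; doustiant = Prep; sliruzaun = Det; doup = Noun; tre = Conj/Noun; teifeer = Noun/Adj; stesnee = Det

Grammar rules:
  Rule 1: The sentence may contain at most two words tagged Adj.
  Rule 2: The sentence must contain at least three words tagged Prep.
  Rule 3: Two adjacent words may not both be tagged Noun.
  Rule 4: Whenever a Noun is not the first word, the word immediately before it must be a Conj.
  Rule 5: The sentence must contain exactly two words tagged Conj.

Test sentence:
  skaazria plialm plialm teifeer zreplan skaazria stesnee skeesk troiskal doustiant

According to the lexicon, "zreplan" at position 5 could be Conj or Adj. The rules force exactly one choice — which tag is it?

Conj

Candidates per position — 1:skaazria {Det,Adj}; 2:plialm {Noun,Prep}; 3:plialm {Noun,Prep}; 4:teifeer {Noun,Adj}; 5:zreplan {Conj,Adj}; 6:skaazria {Det,Adj}; 7:stesnee {Det}; 8:skeesk {Adj,Noun}; 9:troiskal {Conj}; 10:doustiant {Prep}.
At position 2, choosing Noun makes rule 2 impossible to satisfy; hence Prep.
At position 3, choosing Noun makes rule 2 impossible to satisfy; hence Prep.
At position 4, choosing Noun makes rule 4 impossible to satisfy; hence Adj.
At position 5, choosing Adj makes rule 5 impossible to satisfy; hence Conj.
At position 8, choosing Noun makes rule 4 impossible to satisfy; hence Adj.
At position 1, choosing Adj makes rule 1 impossible to satisfy; hence Det.
At position 6, choosing Adj makes rule 1 impossible to satisfy; hence Det.
The unique satisfying tagging is: Det Prep Prep Adj Conj Det Det Adj Conj Prep.
Checking: rule 1 holds; rule 2 holds; rule 3 holds; rule 4 holds; rule 5 holds.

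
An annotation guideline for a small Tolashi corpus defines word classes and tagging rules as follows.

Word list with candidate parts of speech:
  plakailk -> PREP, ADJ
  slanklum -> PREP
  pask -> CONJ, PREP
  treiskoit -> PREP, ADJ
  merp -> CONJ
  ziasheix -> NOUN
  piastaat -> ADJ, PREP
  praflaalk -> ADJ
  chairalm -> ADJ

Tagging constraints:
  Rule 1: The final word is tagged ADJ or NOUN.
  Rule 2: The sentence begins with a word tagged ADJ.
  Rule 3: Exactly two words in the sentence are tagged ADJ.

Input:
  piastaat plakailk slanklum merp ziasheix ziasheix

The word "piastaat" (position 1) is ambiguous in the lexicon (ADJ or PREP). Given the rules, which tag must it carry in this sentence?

ADJ

Candidates per position — 1:piastaat {ADJ,PREP}; 2:plakailk {PREP,ADJ}; 3:slanklum {PREP}; 4:merp {CONJ}; 5:ziasheix {NOUN}; 6:ziasheix {NOUN}.
Word 1 cannot be PREP — rule 2 would then fail for every completion. It is ADJ.
Word 2 cannot be PREP — rule 3 would then fail for every completion. It is ADJ.
The only consistent sequence is: ADJ ADJ PREP CONJ NOUN NOUN.
Check: rule 1 satisfied; rule 2 satisfied; rule 3 satisfied.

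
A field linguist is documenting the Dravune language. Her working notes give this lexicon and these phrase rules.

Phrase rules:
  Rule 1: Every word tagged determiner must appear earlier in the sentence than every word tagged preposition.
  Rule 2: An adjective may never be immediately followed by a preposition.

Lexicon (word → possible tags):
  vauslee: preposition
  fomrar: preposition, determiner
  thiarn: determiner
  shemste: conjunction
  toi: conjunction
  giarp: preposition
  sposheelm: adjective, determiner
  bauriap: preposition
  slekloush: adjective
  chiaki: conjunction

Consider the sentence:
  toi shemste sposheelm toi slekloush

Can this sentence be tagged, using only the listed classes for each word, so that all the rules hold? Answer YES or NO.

YES

Candidates per position — 1:toi {conjunction}; 2:shemste {conjunction}; 3:sposheelm {adjective,determiner}; 4:toi {conjunction}; 5:slekloush {adjective}.
One satisfying assignment: conjunction conjunction determiner conjunction adjective.
Checking: rule 1 ✓; rule 2 ✓.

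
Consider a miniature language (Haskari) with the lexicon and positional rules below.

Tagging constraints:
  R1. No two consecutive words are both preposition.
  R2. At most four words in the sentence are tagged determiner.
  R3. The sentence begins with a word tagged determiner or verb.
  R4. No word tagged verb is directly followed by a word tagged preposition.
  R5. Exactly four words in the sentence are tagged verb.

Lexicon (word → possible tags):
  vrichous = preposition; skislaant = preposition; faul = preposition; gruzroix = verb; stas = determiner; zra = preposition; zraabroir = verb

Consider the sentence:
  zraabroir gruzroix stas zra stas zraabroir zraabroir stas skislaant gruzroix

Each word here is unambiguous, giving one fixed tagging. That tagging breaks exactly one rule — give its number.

Fixed tagging: verb verb determiner preposition determiner verb verb determiner preposition verb.
Rule check: R1 pass, R2 pass, R3 pass, R4 pass, R5 fail.
Only rule 5 fails.

5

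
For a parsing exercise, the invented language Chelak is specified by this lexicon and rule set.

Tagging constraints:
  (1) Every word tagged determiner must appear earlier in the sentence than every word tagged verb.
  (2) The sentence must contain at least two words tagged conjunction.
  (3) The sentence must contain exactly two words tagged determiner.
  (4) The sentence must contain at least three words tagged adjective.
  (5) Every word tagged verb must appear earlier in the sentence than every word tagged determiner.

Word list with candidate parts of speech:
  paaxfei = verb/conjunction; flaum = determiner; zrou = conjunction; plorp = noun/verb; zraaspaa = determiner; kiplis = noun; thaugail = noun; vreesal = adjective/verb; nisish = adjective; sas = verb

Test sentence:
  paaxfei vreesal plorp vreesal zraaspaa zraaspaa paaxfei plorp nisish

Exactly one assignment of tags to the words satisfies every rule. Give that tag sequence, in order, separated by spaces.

Candidates per position — 1:paaxfei {verb,conjunction}; 2:vreesal {adjective,verb}; 3:plorp {noun,verb}; 4:vreesal {adjective,verb}; 5:zraaspaa {determiner}; 6:zraaspaa {determiner}; 7:paaxfei {verb,conjunction}; 8:plorp {noun,verb}; 9:nisish {adjective}.
Position 1: tagging it verb would leave rule 1 unsatisfiable, so it must be conjunction.
Position 2: tagging it verb would leave rule 1 unsatisfiable, so it must be adjective.
Position 3: tagging it verb would leave rule 1 unsatisfiable, so it must be noun.
Position 4: tagging it verb would leave rule 1 unsatisfiable, so it must be adjective.
Position 7: tagging it verb would leave rule 2 unsatisfiable, so it must be conjunction.
Position 8: tagging it verb would leave rule 5 unsatisfiable, so it must be noun.
The only consistent sequence is: conjunction adjective noun adjective determiner determiner conjunction noun adjective.
Check: rule 1 satisfied; rule 2 satisfied; rule 3 satisfied; rule 4 satisfied; rule 5 satisfied.

conjunction adjective noun adjective determiner determiner conjunction noun adjective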